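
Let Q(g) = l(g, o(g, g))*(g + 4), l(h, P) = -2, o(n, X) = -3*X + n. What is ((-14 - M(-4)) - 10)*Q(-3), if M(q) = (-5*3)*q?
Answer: 168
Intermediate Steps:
M(q) = -15*q
o(n, X) = n - 3*X
Q(g) = -8 - 2*g (Q(g) = -2*(g + 4) = -2*(4 + g) = -8 - 2*g)
((-14 - M(-4)) - 10)*Q(-3) = ((-14 - (-15)*(-4)) - 10)*(-8 - 2*(-3)) = ((-14 - 1*60) - 10)*(-8 + 6) = ((-14 - 60) - 10)*(-2) = (-74 - 10)*(-2) = -84*(-2) = 168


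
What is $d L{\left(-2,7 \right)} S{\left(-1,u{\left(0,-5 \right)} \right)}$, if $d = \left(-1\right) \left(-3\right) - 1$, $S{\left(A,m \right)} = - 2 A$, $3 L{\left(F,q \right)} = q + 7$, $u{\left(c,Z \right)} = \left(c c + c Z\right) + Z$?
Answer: $\frac{56}{3} \approx 18.667$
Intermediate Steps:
$u{\left(c,Z \right)} = Z + c^{2} + Z c$ ($u{\left(c,Z \right)} = \left(c^{2} + Z c\right) + Z = Z + c^{2} + Z c$)
$L{\left(F,q \right)} = \frac{7}{3} + \frac{q}{3}$ ($L{\left(F,q \right)} = \frac{q + 7}{3} = \frac{7 + q}{3} = \frac{7}{3} + \frac{q}{3}$)
$d = 2$ ($d = 3 - 1 = 2$)
$d L{\left(-2,7 \right)} S{\left(-1,u{\left(0,-5 \right)} \right)} = 2 \left(\frac{7}{3} + \frac{1}{3} \cdot 7\right) \left(\left(-2\right) \left(-1\right)\right) = 2 \left(\frac{7}{3} + \frac{7}{3}\right) 2 = 2 \cdot \frac{14}{3} \cdot 2 = \frac{28}{3} \cdot 2 = \frac{56}{3}$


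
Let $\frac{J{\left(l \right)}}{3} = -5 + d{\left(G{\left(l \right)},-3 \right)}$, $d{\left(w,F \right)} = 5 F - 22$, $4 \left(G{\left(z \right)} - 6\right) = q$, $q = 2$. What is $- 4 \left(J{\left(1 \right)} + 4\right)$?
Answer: $488$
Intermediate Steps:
$G{\left(z \right)} = \frac{13}{2}$ ($G{\left(z \right)} = 6 + \frac{1}{4} \cdot 2 = 6 + \frac{1}{2} = \frac{13}{2}$)
$d{\left(w,F \right)} = -22 + 5 F$ ($d{\left(w,F \right)} = 5 F - 22 = -22 + 5 F$)
$J{\left(l \right)} = -126$ ($J{\left(l \right)} = 3 \left(-5 + \left(-22 + 5 \left(-3\right)\right)\right) = 3 \left(-5 - 37\right) = 3 \left(-42\right) = -126$)
$- 4 \left(J{\left(1 \right)} + 4\right) = - 4 \left(-126 + 4\right) = \left(-4\right) \left(-122\right) = 488$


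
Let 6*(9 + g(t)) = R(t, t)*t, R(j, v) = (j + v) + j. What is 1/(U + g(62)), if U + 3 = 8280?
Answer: 1/10190 ≈ 9.8135e-5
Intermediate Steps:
R(j, v) = v + 2*j
U = 8277 (U = -3 + 8280 = 8277)
g(t) = -9 + t²/2 (g(t) = -9 + ((t + 2*t)*t)/6 = -9 + ((3*t)*t)/6 = -9 + (3*t²)/6 = -9 + t²/2)
1/(U + g(62)) = 1/(8277 + (-9 + (½)*62²)) = 1/(8277 + (-9 + (½)*3844)) = 1/(8277 + (-9 + 1922)) = 1/(8277 + 1913) = 1/10190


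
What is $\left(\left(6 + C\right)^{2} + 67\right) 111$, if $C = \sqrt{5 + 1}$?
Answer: $12099 + 1332 \sqrt{6} \approx 15362.0$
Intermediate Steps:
$C = \sqrt{6} \approx 2.4495$
$\left(\left(6 + C\right)^{2} + 67\right) 111 = \left(\left(6 + \sqrt{6}\right)^{2} + 67\right) 111 = \left(67 + \left(6 + \sqrt{6}\right)^{2}\right) 111 = 7437 + 111 \left(6 + \sqrt{6}\right)^{2}$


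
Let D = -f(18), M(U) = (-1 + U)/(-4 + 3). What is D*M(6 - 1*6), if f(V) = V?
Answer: -18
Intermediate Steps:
M(U) = 1 - U (M(U) = (-1 + U)/(-1) = (-1 + U)*(-1) = 1 - U)
D = -18 (D = -1*18 = -18)
D*M(6 - 1*6) = -18*(1 - (6 - 1*6)) = -18*(1 - (6 - 6)) = -18*(1 - 1*0) = -18*(1 + 0) = -18*1 = -18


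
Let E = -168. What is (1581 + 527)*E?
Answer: -354144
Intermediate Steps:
(1581 + 527)*E = (1581 + 527)*(-168) = 2108*(-168) = -354144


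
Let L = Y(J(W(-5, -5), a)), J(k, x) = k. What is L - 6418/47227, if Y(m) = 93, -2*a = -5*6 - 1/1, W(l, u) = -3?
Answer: 4385693/47227 ≈ 92.864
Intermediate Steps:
a = 31/2 (a = -(-5*6 - 1/1)/2 = -(-30 - 1*1)/2 = -(-30 - 1)/2 = -1/2*(-31) = 31/2 ≈ 15.500)
L = 93
L - 6418/47227 = 93 - 6418/47227 = 4385693/47227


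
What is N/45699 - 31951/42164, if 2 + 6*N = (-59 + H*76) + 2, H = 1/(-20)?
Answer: -21908550983/28902789540 ≈ -0.75801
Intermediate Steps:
H = -1/20 ≈ -0.050000
N = -157/15 (N = -⅓ + ((-59 - 1/20*76) + 2)/6 = -⅓ + ((-59 - 19/5) + 2)/6 = -⅓ + (-314/5 + 2)/6 = -⅓ + (⅙)*(-304/5) = -⅓ - 152/15 = -157/15 ≈ -10.467)
N/45699 - 31951/42164 = -157/15/45699 - 31951/42164 = -157/15*1/45699 - 31951*1/42164 = -157/685485 - 31951/42164 = -21908550983/28902789540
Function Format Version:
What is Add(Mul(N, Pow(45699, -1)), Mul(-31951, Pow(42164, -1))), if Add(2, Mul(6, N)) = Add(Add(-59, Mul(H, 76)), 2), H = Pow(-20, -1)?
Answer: Rational(-21908550983, 28902789540) ≈ -0.75801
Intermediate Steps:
H = Rational(-1, 20) ≈ -0.050000
N = Rational(-157, 15) (N = Add(Rational(-1, 3), Mul(Rational(1, 6), Add(Add(-59, Mul(Rational(-1, 20), 76)), 2))) = Add(Rational(-1, 3), Mul(Rational(1, 6), Add(Add(-59, Rational(-19, 5)), 2))) = Add(Rational(-1, 3), Mul(Rational(1, 6), Add(Rational(-314, 5), 2))) = Add(Rational(-1, 3), Mul(Rational(1, 6), Rational(-304, 5))) = Add(Rational(-1, 3), Rational(-152, 15)) = Rational(-157, 15) ≈ -10.467)
Add(Mul(N, Pow(45699, -1)), Mul(-31951, Pow(42164, -1))) = Add(Mul(Rational(-157, 15), Pow(45699, -1)), Mul(-31951, Pow(42164, -1))) = Add(Mul(Rational(-157, 15), Rational(1, 45699)), Mul(-31951, Rational(1, 42164))) = Add(Rational(-157, 685485), Rational(-31951, 42164)) = Rational(-21908550983, 28902789540)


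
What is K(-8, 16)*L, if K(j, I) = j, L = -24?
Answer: 192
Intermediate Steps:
K(-8, 16)*L = -8*(-24) = 192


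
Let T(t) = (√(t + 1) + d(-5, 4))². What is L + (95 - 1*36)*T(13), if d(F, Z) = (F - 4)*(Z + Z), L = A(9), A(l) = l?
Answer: 306691 - 8496*√14 ≈ 2.7490e+5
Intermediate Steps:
L = 9
d(F, Z) = 2*Z*(-4 + F) (d(F, Z) = (-4 + F)*(2*Z) = 2*Z*(-4 + F))
T(t) = (-72 + √(1 + t))² (T(t) = (√(t + 1) + 2*4*(-4 - 5))² = (√(1 + t) + 2*4*(-9))² = (√(1 + t) - 72)² = (-72 + √(1 + t))²)
L + (95 - 1*36)*T(13) = 9 + (95 - 1*36)*(-72 + √(1 + 13))² = 9 + (95 - 36)*(-72 + √14)² = 9 + 59*(-72 + √14)²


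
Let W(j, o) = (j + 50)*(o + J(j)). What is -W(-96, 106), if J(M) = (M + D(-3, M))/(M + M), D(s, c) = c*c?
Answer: 2691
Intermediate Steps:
D(s, c) = c**2
J(M) = (M + M**2)/(2*M) (J(M) = (M + M**2)/(M + M) = (M + M**2)/((2*M)) = (M + M**2)*(1/(2*M)) = (M + M**2)/(2*M))
W(j, o) = (50 + j)*(1/2 + o + j/2) (W(j, o) = (j + 50)*(o + (1/2 + j/2)) = (50 + j)*(1/2 + o + j/2))
-W(-96, 106) = -(25 + (1/2)*(-96)**2 + 50*106 + (51/2)*(-96) - 96*106) = -(25 + (1/2)*9216 + 5300 - 2448 - 10176) = -(25 + 4608 + 5300 - 2448 - 10176) = -1*(-2691) = 2691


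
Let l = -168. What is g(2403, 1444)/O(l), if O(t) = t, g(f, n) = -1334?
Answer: 667/84 ≈ 7.9405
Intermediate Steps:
g(2403, 1444)/O(l) = -1334/(-168) = -1334*(-1/168) = 667/84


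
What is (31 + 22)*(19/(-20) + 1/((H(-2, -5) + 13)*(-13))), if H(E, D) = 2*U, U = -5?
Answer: -40333/780 ≈ -51.709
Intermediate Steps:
H(E, D) = -10 (H(E, D) = 2*(-5) = -10)
(31 + 22)*(19/(-20) + 1/((H(-2, -5) + 13)*(-13))) = (31 + 22)*(19/(-20) + 1/((-10 + 13)*(-13))) = 53*(19*(-1/20) - 1/13/3) = 53*(-19/20 + (⅓)*(-1/13)) = 53*(-19/20 - 1/39) = 53*(-761/780) = -40333/780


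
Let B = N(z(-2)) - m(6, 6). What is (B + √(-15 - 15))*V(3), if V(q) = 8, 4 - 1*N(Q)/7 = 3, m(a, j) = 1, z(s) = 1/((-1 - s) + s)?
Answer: 48 + 8*I*√30 ≈ 48.0 + 43.818*I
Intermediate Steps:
z(s) = -1 (z(s) = 1/(-1) = -1)
N(Q) = 7 (N(Q) = 28 - 7*3 = 28 - 21 = 7)
B = 6 (B = 7 - 1*1 = 7 - 1 = 6)
(B + √(-15 - 15))*V(3) = (6 + √(-15 - 15))*8 = (6 + √(-30))*8 = (6 + I*√30)*8 = 48 + 8*I*√30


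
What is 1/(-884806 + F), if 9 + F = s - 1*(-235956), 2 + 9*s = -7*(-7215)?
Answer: -9/5789228 ≈ -1.5546e-6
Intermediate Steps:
s = 50503/9 (s = -2/9 + (-7*(-7215))/9 = -2/9 + (1/9)*50505 = -2/9 + 16835/3 = 50503/9 ≈ 5611.4)
F = 2174026/9 (F = -9 + (50503/9 - 1*(-235956)) = -9 + (50503/9 + 235956) = -9 + 2174107/9 = 2174026/9 ≈ 2.4156e+5)
1/(-884806 + F) = 1/(-884806 + 2174026/9) = 1/(-5789228/9) = -9/5789228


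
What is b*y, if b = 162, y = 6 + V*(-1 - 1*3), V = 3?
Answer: -972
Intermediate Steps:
y = -6 (y = 6 + 3*(-1 - 1*3) = 6 + 3*(-1 - 3) = 6 + 3*(-4) = 6 - 12 = -6)
b*y = 162*(-6) = -972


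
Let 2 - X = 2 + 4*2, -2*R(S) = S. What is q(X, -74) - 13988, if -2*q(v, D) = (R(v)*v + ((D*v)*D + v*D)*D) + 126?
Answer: -1613027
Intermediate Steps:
R(S) = -S/2
X = -8 (X = 2 - (2 + 4*2) = 2 - (2 + 8) = 2 - 1*10 = 2 - 10 = -8)
q(v, D) = -63 + v**2/4 - D*(D*v + v*D**2)/2 (q(v, D) = -(((-v/2)*v + ((D*v)*D + v*D)*D) + 126)/2 = -((-v**2/2 + (v*D**2 + D*v)*D) + 126)/2 = -((-v**2/2 + (D*v + v*D**2)*D) + 126)/2 = -((-v**2/2 + D*(D*v + v*D**2)) + 126)/2 = -(126 - v**2/2 + D*(D*v + v*D**2))/2 = -63 + v**2/4 - D*(D*v + v*D**2)/2)
q(X, -74) - 13988 = (-63 + (1/4)*(-8)**2 - 1/2*(-8)*(-74)**2 - 1/2*(-8)*(-74)**3) - 13988 = (-63 + (1/4)*64 - 1/2*(-8)*5476 - 1/2*(-8)*(-405224)) - 13988 = (-63 + 16 + 21904 - 1620896) - 13988 = -1599039 - 13988 = -1613027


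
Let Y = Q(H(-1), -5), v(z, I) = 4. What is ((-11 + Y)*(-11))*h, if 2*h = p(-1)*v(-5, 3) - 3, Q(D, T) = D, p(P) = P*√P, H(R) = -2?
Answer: -429/2 - 286*I ≈ -214.5 - 286.0*I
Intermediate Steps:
p(P) = P^(3/2)
Y = -2
h = -3/2 - 2*I (h = ((-1)^(3/2)*4 - 3)/2 = (-I*4 - 3)/2 = (-4*I - 3)/2 = (-3 - 4*I)/2 = -3/2 - 2*I ≈ -1.5 - 2.0*I)
((-11 + Y)*(-11))*h = ((-11 - 2)*(-11))*(-3/2 - 2*I) = (-13*(-11))*(-3/2 - 2*I) = 143*(-3/2 - 2*I) = -429/2 - 286*I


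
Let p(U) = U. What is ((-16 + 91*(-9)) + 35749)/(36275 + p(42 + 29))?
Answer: 17457/18173 ≈ 0.96060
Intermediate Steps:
((-16 + 91*(-9)) + 35749)/(36275 + p(42 + 29)) = ((-16 + 91*(-9)) + 35749)/(36275 + (42 + 29)) = ((-16 - 819) + 35749)/(36275 + 71) = (-835 + 35749)/36346 = 34914*(1/36346) = 17457/18173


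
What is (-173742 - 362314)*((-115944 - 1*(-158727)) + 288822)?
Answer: -177758849880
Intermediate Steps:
(-173742 - 362314)*((-115944 - 1*(-158727)) + 288822) = -536056*((-115944 + 158727) + 288822) = -536056*(42783 + 288822) = -536056*331605 = -177758849880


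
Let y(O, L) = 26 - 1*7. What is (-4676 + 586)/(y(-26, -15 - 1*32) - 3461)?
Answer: 2045/1721 ≈ 1.1883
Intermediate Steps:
y(O, L) = 19 (y(O, L) = 26 - 7 = 19)
(-4676 + 586)/(y(-26, -15 - 1*32) - 3461) = (-4676 + 586)/(19 - 3461) = -4090/(-3442) = -4090*(-1/3442) = 2045/1721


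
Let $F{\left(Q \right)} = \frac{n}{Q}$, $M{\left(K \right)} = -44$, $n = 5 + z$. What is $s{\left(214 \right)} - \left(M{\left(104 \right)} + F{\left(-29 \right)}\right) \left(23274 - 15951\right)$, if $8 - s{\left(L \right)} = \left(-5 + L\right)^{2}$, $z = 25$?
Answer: $\frac{8297321}{29} \approx 2.8611 \cdot 10^{5}$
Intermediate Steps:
$n = 30$ ($n = 5 + 25 = 30$)
$F{\left(Q \right)} = \frac{30}{Q}$
$s{\left(L \right)} = 8 - \left(-5 + L\right)^{2}$
$s{\left(214 \right)} - \left(M{\left(104 \right)} + F{\left(-29 \right)}\right) \left(23274 - 15951\right) = \left(8 - \left(-5 + 214\right)^{2}\right) - \left(-44 + \frac{30}{-29}\right) \left(23274 - 15951\right) = \left(8 - 209^{2}\right) - \left(-44 + 30 \left(- \frac{1}{29}\right)\right) 7323 = \left(8 - 43681\right) - \left(-44 - \frac{30}{29}\right) 7323 = \left(8 - 43681\right) - \left(- \frac{1306}{29}\right) 7323 = -43673 - - \frac{9563838}{29} = -43673 + \frac{9563838}{29} = \frac{8297321}{29}$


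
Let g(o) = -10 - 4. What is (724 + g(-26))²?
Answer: 504100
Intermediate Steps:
g(o) = -14
(724 + g(-26))² = (724 - 14)² = 710² = 504100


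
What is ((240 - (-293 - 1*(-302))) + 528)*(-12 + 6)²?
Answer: 27324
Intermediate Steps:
((240 - (-293 - 1*(-302))) + 528)*(-12 + 6)² = ((240 - (-293 + 302)) + 528)*(-6)² = ((240 - 1*9) + 528)*36 = ((240 - 9) + 528)*36 = (231 + 528)*36 = 759*36 = 27324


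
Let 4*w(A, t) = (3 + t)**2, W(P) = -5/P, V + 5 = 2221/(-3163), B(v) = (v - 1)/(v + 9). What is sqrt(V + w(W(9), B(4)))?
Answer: 3*I*sqrt(581008307)/41119 ≈ 1.7586*I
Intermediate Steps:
B(v) = (-1 + v)/(9 + v)
V = -18036/3163 (V = -5 + 2221/(-3163) = -5 + 2221*(-1/3163) = -5 - 2221/3163 = -18036/3163 ≈ -5.7022)
w(A, t) = (3 + t)**2/4
sqrt(V + w(W(9), B(4))) = sqrt(-18036/3163 + (3 + (-1 + 4)/(9 + 4))**2/4) = sqrt(-18036/3163 + (3 + 3/13)**2/4) = sqrt(-18036/3163 + (42/13)**2/4) = sqrt(-18036/3163 + (1/4)*(1764/169)) = sqrt(-18036/3163 + 441/169) = sqrt(-1653201/534547) = 3*I*sqrt(581008307)/41119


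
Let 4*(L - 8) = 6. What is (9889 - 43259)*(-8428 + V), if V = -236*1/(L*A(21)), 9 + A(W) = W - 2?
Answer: 5345179904/19 ≈ 2.8133e+8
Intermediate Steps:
L = 19/2 (L = 8 + (1/4)*6 = 8 + 3/2 = 19/2 ≈ 9.5000)
A(W) = -11 + W (A(W) = -9 + (W - 2) = -9 + (-2 + W) = -11 + W)
V = -236/95 (V = -236*2/(19*(-11 + 21)) = -236/((19/2)*10) = -236/95 ≈ -2.4842)
(9889 - 43259)*(-8428 + V) = (9889 - 43259)*(-8428 - 236/95) = -33370*(-800896/95) = 5345179904/19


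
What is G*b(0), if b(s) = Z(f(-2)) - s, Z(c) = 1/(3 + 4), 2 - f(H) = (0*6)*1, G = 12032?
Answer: 12032/7 ≈ 1718.9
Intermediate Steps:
f(H) = 2 (f(H) = 2 - 0*6 = 2 - 0 = 2 - 1*0 = 2 + 0 = 2)
Z(c) = ⅐ (Z(c) = 1/7 = ⅐)
b(s) = ⅐ - s
G*b(0) = 12032*(⅐ - 1*0) = 12032*(⅐ + 0) = 12032*(⅐) = 12032/7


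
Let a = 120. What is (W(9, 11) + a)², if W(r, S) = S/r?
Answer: 1190281/81 ≈ 14695.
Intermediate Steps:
(W(9, 11) + a)² = (11/9 + 120)² = (1091/9)² = 1190281/81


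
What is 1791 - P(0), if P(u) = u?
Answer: 1791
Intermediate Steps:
1791 - P(0) = 1791 - 1*0 = 1791 + 0 = 1791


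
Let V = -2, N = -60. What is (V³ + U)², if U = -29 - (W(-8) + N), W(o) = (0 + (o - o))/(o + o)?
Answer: 529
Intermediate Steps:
W(o) = 0 (W(o) = (0 + 0)/((2*o)) = 0*(1/(2*o)) = 0)
U = 31 (U = -29 - (0 - 60) = -29 - 1*(-60) = -29 + 60 = 31)
(V³ + U)² = ((-2)³ + 31)² = (-8 + 31)² = 23² = 529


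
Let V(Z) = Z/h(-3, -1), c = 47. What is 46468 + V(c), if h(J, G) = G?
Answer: 46421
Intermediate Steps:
V(Z) = -Z (V(Z) = Z/(-1) = Z*(-1) = -Z)
46468 + V(c) = 46468 - 1*47 = 46468 - 47 = 46421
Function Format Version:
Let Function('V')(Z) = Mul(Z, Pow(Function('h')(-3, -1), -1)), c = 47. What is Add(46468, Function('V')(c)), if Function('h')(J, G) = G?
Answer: 46421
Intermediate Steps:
Function('V')(Z) = Mul(-1, Z) (Function('V')(Z) = Mul(Z, Pow(-1, -1)) = Mul(Z, -1) = Mul(-1, Z))
Add(46468, Function('V')(c)) = Add(46468, Mul(-1, 47)) = Add(46468, -47) = 46421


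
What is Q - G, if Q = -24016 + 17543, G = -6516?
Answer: 43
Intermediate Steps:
Q = -6473
Q - G = -6473 - 1*(-6516) = -6473 + 6516 = 43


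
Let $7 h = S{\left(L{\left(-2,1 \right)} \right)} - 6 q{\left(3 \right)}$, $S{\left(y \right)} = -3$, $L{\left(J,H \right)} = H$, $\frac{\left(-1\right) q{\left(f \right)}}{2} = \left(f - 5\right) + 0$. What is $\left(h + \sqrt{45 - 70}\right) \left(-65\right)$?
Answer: $\frac{1755}{7} - 325 i \approx 250.71 - 325.0 i$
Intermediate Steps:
$q{\left(f \right)} = 10 - 2 f$ ($q{\left(f \right)} = - 2 \left(\left(f - 5\right) + 0\right) = - 2 \left(\left(-5 + f\right) + 0\right) = - 2 \left(-5 + f\right) = 10 - 2 f$)
$h = - \frac{27}{7}$ ($h = \frac{-3 - 6 \left(10 - 6\right)}{7} = \frac{-3 - 24}{7} = \frac{1}{7} \left(-27\right) = - \frac{27}{7} \approx -3.8571$)
$\left(h + \sqrt{45 - 70}\right) \left(-65\right) = \left(- \frac{27}{7} + \sqrt{45 - 70}\right) \left(-65\right) = \left(- \frac{27}{7} + \sqrt{-25}\right) \left(-65\right) = \left(- \frac{27}{7} + 5 i\right) \left(-65\right) = \frac{1755}{7} - 325 i$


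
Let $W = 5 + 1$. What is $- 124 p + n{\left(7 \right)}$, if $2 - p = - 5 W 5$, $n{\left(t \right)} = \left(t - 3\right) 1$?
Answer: $-18844$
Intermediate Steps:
$W = 6$
$n{\left(t \right)} = -3 + t$ ($n{\left(t \right)} = \left(-3 + t\right) 1 = -3 + t$)
$p = 152$ ($p = 2 - \left(-5\right) 6 \cdot 5 = 2 - \left(-30\right) 5 = 2 - -150 = 2 + 150 = 152$)
$- 124 p + n{\left(7 \right)} = \left(-124\right) 152 + \left(-3 + 7\right) = -18848 + 4 = -18844$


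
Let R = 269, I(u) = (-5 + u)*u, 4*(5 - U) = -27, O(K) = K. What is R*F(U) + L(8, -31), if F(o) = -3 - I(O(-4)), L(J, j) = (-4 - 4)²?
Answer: -10427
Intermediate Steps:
U = 47/4 (U = 5 - ¼*(-27) = 5 + 27/4 = 47/4 ≈ 11.750)
I(u) = u*(-5 + u)
L(J, j) = 64 (L(J, j) = (-8)² = 64)
F(o) = -39 (F(o) = -3 - (-4)*(-5 - 4) = -3 - (-4)*(-9) = -3 - 1*36 = -3 - 36 = -39)
R*F(U) + L(8, -31) = 269*(-39) + 64 = -10491 + 64 = -10427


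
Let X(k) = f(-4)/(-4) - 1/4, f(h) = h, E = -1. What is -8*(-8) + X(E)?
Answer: 259/4 ≈ 64.750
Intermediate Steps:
X(k) = ¾ (X(k) = -4/(-4) - 1/4 = -4*(-¼) - 1*¼ = 1 - ¼ = ¾)
-8*(-8) + X(E) = -8*(-8) + ¾ = 64 + ¾ = 259/4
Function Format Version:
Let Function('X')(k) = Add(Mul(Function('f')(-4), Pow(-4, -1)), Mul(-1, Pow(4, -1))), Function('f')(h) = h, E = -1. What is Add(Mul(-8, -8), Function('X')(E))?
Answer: Rational(259, 4) ≈ 64.750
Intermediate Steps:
Function('X')(k) = Rational(3, 4) (Function('X')(k) = Add(Mul(-4, Pow(-4, -1)), Mul(-1, Pow(4, -1))) = Add(Mul(-4, Rational(-1, 4)), Mul(-1, Rational(1, 4))) = Add(1, Rational(-1, 4)) = Rational(3, 4))
Add(Mul(-8, -8), Function('X')(E)) = Add(Mul(-8, -8), Rational(3, 4)) = Add(64, Rational(3, 4)) = Rational(259, 4)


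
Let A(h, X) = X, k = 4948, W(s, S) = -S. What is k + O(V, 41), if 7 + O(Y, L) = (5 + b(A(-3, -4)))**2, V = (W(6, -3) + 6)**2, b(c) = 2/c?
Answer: 19845/4 ≈ 4961.3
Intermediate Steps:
V = 81 (V = (-1*(-3) + 6)**2 = (3 + 6)**2 = 9**2 = 81)
O(Y, L) = 53/4 (O(Y, L) = -7 + (5 + 2/(-4))**2 = -7 + (5 + 2*(-1/4))**2 = -7 + (5 - 1/2)**2 = -7 + (9/2)**2 = -7 + 81/4 = 53/4)
k + O(V, 41) = 4948 + 53/4 = 19845/4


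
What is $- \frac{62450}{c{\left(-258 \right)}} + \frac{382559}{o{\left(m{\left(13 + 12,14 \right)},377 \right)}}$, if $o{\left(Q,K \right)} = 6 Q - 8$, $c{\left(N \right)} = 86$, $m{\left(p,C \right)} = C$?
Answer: $\frac{14076937}{3268} \approx 4307.5$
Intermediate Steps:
$o{\left(Q,K \right)} = -8 + 6 Q$
$- \frac{62450}{c{\left(-258 \right)}} + \frac{382559}{o{\left(m{\left(13 + 12,14 \right)},377 \right)}} = - \frac{62450}{86} + \frac{382559}{-8 + 6 \cdot 14} = \left(-62450\right) \frac{1}{86} + \frac{382559}{-8 + 84} = - \frac{31225}{43} + \frac{382559}{76} = \frac{14076937}{3268}$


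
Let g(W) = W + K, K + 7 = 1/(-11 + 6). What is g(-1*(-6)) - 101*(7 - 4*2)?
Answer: 499/5 ≈ 99.800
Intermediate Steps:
K = -36/5 (K = -7 + 1/(-11 + 6) = -7 + 1/(-5) = -7 - ⅕ = -36/5 ≈ -7.2000)
g(W) = -36/5 + W (g(W) = W - 36/5 = -36/5 + W)
g(-1*(-6)) - 101*(7 - 4*2) = (-36/5 - 1*(-6)) - 101*(7 - 4*2) = (-36/5 + 6) - 101*(7 - 8) = -6/5 - 101*(-1) = -6/5 + 101 = 499/5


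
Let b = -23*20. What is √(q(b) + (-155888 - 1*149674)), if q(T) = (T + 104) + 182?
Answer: 2*I*√76434 ≈ 552.93*I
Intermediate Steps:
b = -460
q(T) = 286 + T (q(T) = (104 + T) + 182 = 286 + T)
√(q(b) + (-155888 - 1*149674)) = √((286 - 460) + (-155888 - 1*149674)) = √(-174 + (-155888 - 149674)) = √(-174 - 305562) = √(-305736) = 2*I*√76434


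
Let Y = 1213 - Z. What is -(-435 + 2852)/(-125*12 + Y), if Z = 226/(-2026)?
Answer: 2448421/290618 ≈ 8.4249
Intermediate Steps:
Z = -113/1013 (Z = 226*(-1/2026) = -113/1013 ≈ -0.11155)
Y = 1228882/1013 (Y = 1213 - 1*(-113/1013) = 1213 + 113/1013 = 1228882/1013 ≈ 1213.1)
-(-435 + 2852)/(-125*12 + Y) = -(-435 + 2852)/(-125*12 + 1228882/1013) = -2417/(-1500 + 1228882/1013) = -2417/(-290618/1013) = -2417*(-1013)/290618 = -1*(-2448421/290618) = 2448421/290618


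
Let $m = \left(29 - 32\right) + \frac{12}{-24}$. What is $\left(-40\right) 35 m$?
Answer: $4900$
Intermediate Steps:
$m = - \frac{7}{2}$ ($m = -3 + 12 \left(- \frac{1}{24}\right) = -3 - \frac{1}{2} = - \frac{7}{2} \approx -3.5$)
$\left(-40\right) 35 m = \left(-40\right) 35 \left(- \frac{7}{2}\right) = \left(-1400\right) \left(- \frac{7}{2}\right) = 4900$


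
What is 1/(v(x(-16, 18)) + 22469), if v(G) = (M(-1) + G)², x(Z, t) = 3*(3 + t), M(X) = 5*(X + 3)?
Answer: 1/27798 ≈ 3.5974e-5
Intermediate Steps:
M(X) = 15 + 5*X (M(X) = 5*(3 + X) = 15 + 5*X)
x(Z, t) = 9 + 3*t
v(G) = (10 + G)² (v(G) = ((15 + 5*(-1)) + G)² = ((15 - 5) + G)² = (10 + G)²)
1/(v(x(-16, 18)) + 22469) = 1/((10 + (9 + 3*18))² + 22469) = 1/((10 + (9 + 54))² + 22469) = 1/((10 + 63)² + 22469) = 1/(73² + 22469) = 1/(5329 + 22469) = 1/27798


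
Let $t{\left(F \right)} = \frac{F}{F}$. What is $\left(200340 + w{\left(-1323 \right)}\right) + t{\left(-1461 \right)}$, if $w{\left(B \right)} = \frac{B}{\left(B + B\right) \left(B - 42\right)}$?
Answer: $\frac{546930929}{2730} \approx 2.0034 \cdot 10^{5}$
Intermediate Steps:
$t{\left(F \right)} = 1$
$w{\left(B \right)} = \frac{1}{2 \left(-42 + B\right)}$ ($w{\left(B \right)} = \frac{B}{2 B \left(-42 + B\right)} = B \frac{1}{2 B \left(-42 + B\right)} = \frac{1}{2 \left(-42 + B\right)}$)
$\left(200340 + w{\left(-1323 \right)}\right) + t{\left(-1461 \right)} = \left(200340 + \frac{1}{2 \left(-42 - 1323\right)}\right) + 1 = \left(200340 + \frac{1}{2 \left(-1365\right)}\right) + 1 = \left(200340 + \frac{1}{2} \left(- \frac{1}{1365}\right)\right) + 1 = \left(200340 - \frac{1}{2730}\right) + 1 = \frac{546928199}{2730} + 1 = \frac{546930929}{2730}$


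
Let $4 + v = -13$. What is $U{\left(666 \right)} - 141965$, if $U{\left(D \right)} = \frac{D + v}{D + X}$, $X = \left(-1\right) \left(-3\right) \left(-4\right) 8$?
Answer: $- \frac{80919401}{570} \approx -1.4196 \cdot 10^{5}$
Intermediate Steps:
$v = -17$ ($v = -4 - 13 = -17$)
$X = -96$ ($X = 3 \left(-4\right) 8 = \left(-12\right) 8 = -96$)
$U{\left(D \right)} = \frac{-17 + D}{-96 + D}$ ($U{\left(D \right)} = \frac{D - 17}{D - 96} = \frac{-17 + D}{-96 + D}$)
$U{\left(666 \right)} - 141965 = \frac{-17 + 666}{-96 + 666} - 141965 = \frac{1}{570} \cdot 649 - 141965 = \frac{649}{570} - 141965 = - \frac{80919401}{570}$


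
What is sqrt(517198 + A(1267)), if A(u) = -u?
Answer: sqrt(515931) ≈ 718.28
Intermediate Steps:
sqrt(517198 + A(1267)) = sqrt(517198 - 1*1267) = sqrt(517198 - 1267) = sqrt(515931)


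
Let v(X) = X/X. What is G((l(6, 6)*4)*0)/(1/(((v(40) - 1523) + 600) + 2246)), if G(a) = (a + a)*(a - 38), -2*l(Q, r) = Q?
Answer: 0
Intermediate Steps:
l(Q, r) = -Q/2
v(X) = 1
G(a) = 2*a*(-38 + a) (G(a) = (2*a)*(-38 + a) = 2*a*(-38 + a))
G((l(6, 6)*4)*0)/(1/(((v(40) - 1523) + 600) + 2246)) = (2*((-½*6*4)*0)*(-38 + (-½*6*4)*0))/(1/(((1 - 1523) + 600) + 2246)) = (2*(-3*4*0)*(-38 - 3*4*0))/(1/((-1522 + 600) + 2246)) = (2*(-12*0)*(-38 - 12*0))/(1/(-922 + 2246)) = (2*0*(-38 + 0))/(1/1324) = (2*0*(-38))/(1/1324) = 0*1324 = 0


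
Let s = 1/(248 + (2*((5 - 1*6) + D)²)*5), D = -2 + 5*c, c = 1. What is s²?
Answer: 1/82944 ≈ 1.2056e-5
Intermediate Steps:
D = 3 (D = -2 + 5*1 = -2 + 5 = 3)
s = 1/288 (s = 1/(248 + (2*((5 - 1*6) + 3)²)*5) = 1/(248 + (2*((5 - 6) + 3)²)*5) = 1/(248 + (2*(-1 + 3)²)*5) = 1/(248 + (2*2²)*5) = 1/(248 + (2*4)*5) = 1/(248 + 8*5) = 1/(248 + 40) = 1/288 ≈ 0.0034722)
s² = (1/288)² = 1/82944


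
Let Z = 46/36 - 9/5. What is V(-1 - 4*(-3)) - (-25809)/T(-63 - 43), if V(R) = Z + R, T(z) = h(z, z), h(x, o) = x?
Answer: -555713/2385 ≈ -233.00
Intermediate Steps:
Z = -47/90 (Z = 46*(1/36) - 9*⅕ = 23/18 - 9/5 = -47/90 ≈ -0.52222)
T(z) = z
V(R) = -47/90 + R
V(-1 - 4*(-3)) - (-25809)/T(-63 - 43) = (-47/90 + (-1 - 4*(-3))) - (-25809)/(-63 - 43) = (-47/90 + (-1 + 12)) - (-25809)/(-106) = (-47/90 + 11) - (-25809)*(-1)/106 = 943/90 - 1*25809/106 = 943/90 - 25809/106 = -555713/2385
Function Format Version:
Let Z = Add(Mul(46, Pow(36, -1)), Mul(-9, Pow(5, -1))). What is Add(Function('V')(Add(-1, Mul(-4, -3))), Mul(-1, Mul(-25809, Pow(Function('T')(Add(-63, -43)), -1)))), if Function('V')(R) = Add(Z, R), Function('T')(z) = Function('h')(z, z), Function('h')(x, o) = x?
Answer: Rational(-555713, 2385) ≈ -233.00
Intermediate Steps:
Z = Rational(-47, 90) (Z = Add(Mul(46, Rational(1, 36)), Mul(-9, Rational(1, 5))) = Add(Rational(23, 18), Rational(-9, 5)) = Rational(-47, 90) ≈ -0.52222)
Function('T')(z) = z
Function('V')(R) = Add(Rational(-47, 90), R)
Add(Function('V')(Add(-1, Mul(-4, -3))), Mul(-1, Mul(-25809, Pow(Function('T')(Add(-63, -43)), -1)))) = Add(Add(Rational(-47, 90), Add(-1, Mul(-4, -3))), Mul(-1, Mul(-25809, Pow(Add(-63, -43), -1)))) = Add(Add(Rational(-47, 90), Add(-1, 12)), Mul(-1, Mul(-25809, Pow(-106, -1)))) = Add(Add(Rational(-47, 90), 11), Mul(-1, Mul(-25809, Rational(-1, 106)))) = Add(Rational(943, 90), Mul(-1, Rational(25809, 106))) = Add(Rational(943, 90), Rational(-25809, 106)) = Rational(-555713, 2385)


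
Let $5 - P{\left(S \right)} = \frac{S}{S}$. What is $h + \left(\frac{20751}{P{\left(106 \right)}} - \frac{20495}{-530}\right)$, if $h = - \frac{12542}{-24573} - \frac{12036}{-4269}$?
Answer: $\frac{38768574937483}{7413084348} \approx 5229.8$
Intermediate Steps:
$P{\left(S \right)} = 4$ ($P{\left(S \right)} = 5 - \frac{S}{S} = 5 - 1 = 4$)
$h = \frac{116434142}{34967379}$ ($h = \left(-12542\right) \left(- \frac{1}{24573}\right) - - \frac{4012}{1423} = \frac{12542}{24573} + \frac{4012}{1423} = \frac{116434142}{34967379} \approx 3.3298$)
$h + \left(\frac{20751}{P{\left(106 \right)}} - \frac{20495}{-530}\right) = \frac{116434142}{34967379} + \left(\frac{20751}{4} - \frac{20495}{-530}\right) = \frac{116434142}{34967379} + \left(20751 \cdot \frac{1}{4} - - \frac{4099}{106}\right) = \frac{116434142}{34967379} + \left(\frac{20751}{4} + \frac{4099}{106}\right) = \frac{116434142}{34967379} + \frac{1108001}{212} = \frac{38768574937483}{7413084348}$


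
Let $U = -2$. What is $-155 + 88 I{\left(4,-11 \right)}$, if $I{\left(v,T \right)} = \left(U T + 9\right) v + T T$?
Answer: $21405$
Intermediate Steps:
$I{\left(v,T \right)} = T^{2} + v \left(9 - 2 T\right)$ ($I{\left(v,T \right)} = \left(- 2 T + 9\right) v + T T = \left(9 - 2 T\right) v + T^{2} = v \left(9 - 2 T\right) + T^{2} = T^{2} + v \left(9 - 2 T\right)$)
$-155 + 88 I{\left(4,-11 \right)} = -155 + 88 \left(\left(-11\right)^{2} + 9 \cdot 4 - \left(-22\right) 4\right) = -155 + 88 \left(121 + 36 + 88\right) = -155 + 88 \cdot 245 = -155 + 21560 = 21405$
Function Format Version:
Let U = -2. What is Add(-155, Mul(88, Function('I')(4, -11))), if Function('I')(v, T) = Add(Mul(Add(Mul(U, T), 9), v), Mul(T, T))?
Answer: 21405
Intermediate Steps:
Function('I')(v, T) = Add(Pow(T, 2), Mul(v, Add(9, Mul(-2, T)))) (Function('I')(v, T) = Add(Mul(Add(Mul(-2, T), 9), v), Mul(T, T)) = Add(Mul(Add(9, Mul(-2, T)), v), Pow(T, 2)) = Add(Mul(v, Add(9, Mul(-2, T))), Pow(T, 2)) = Add(Pow(T, 2), Mul(v, Add(9, Mul(-2, T)))))
Add(-155, Mul(88, Function('I')(4, -11))) = Add(-155, Mul(88, Add(Pow(-11, 2), Mul(9, 4), Mul(-2, -11, 4)))) = Add(-155, Mul(88, Add(121, 36, 88))) = Add(-155, Mul(88, 245)) = Add(-155, 21560) = 21405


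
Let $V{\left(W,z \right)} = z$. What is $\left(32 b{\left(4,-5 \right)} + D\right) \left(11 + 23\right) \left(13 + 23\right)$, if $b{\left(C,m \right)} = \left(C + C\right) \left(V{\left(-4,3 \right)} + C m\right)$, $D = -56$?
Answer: $-5395392$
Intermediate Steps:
$b{\left(C,m \right)} = 2 C \left(3 + C m\right)$ ($b{\left(C,m \right)} = \left(C + C\right) \left(3 + C m\right) = 2 C \left(3 + C m\right)$)
$\left(32 b{\left(4,-5 \right)} + D\right) \left(11 + 23\right) \left(13 + 23\right) = \left(32 \cdot 2 \cdot 4 \left(3 + 4 \left(-5\right)\right) - 56\right) \left(11 + 23\right) \left(13 + 23\right) = \left(32 \cdot 2 \cdot 4 \left(3 - 20\right) - 56\right) 34 \cdot 36 = \left(32 \cdot 2 \cdot 4 \left(-17\right) - 56\right) 1224 = \left(32 \left(-136\right) - 56\right) 1224 = \left(-4352 - 56\right) 1224 = \left(-4408\right) 1224 = -5395392$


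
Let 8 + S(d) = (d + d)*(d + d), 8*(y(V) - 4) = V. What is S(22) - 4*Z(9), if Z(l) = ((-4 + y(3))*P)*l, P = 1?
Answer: 3829/2 ≈ 1914.5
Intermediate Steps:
y(V) = 4 + V/8
S(d) = -8 + 4*d**2 (S(d) = -8 + (d + d)*(d + d) = -8 + (2*d)*(2*d) = -8 + 4*d**2)
Z(l) = 3*l/8 (Z(l) = ((-4 + (4 + (1/8)*3))*1)*l = ((-4 + (4 + 3/8))*1)*l = ((-4 + 35/8)*1)*l = ((3/8)*1)*l = 3*l/8)
S(22) - 4*Z(9) = (-8 + 4*22**2) - 3*9/2 = (-8 + 4*484) - 4*27/8 = (-8 + 1936) - 27/2 = 1928 - 27/2 = 3829/2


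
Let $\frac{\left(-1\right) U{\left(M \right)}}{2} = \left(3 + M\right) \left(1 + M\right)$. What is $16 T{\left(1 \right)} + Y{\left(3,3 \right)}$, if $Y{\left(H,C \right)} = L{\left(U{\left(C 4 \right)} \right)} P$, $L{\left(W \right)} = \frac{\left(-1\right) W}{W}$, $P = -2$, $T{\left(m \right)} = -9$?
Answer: $-142$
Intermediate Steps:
$U{\left(M \right)} = - 2 \left(1 + M\right) \left(3 + M\right)$ ($U{\left(M \right)} = - 2 \left(3 + M\right) \left(1 + M\right) = - 2 \left(1 + M\right) \left(3 + M\right)$)
$L{\left(W \right)} = -1$
$Y{\left(H,C \right)} = 2$ ($Y{\left(H,C \right)} = \left(-1\right) \left(-2\right) = 2$)
$16 T{\left(1 \right)} + Y{\left(3,3 \right)} = 16 \left(-9\right) + 2 = -144 + 2 = -142$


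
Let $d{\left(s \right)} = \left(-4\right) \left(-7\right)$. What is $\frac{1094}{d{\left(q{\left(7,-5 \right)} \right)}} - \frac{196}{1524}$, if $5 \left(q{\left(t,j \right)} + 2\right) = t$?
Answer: $\frac{207721}{5334} \approx 38.943$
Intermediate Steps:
$q{\left(t,j \right)} = -2 + \frac{t}{5}$
$d{\left(s \right)} = 28$
$\frac{1094}{d{\left(q{\left(7,-5 \right)} \right)}} - \frac{196}{1524} = \frac{1094}{28} - \frac{196}{1524} = 1094 \cdot \frac{1}{28} - \frac{49}{381} = \frac{547}{14} - \frac{49}{381} = \frac{207721}{5334}$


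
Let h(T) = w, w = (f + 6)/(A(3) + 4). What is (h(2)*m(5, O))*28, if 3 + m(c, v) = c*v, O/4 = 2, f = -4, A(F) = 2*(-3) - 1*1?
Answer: -2072/3 ≈ -690.67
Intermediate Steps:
A(F) = -7 (A(F) = -6 - 1 = -7)
w = -2/3 (w = (-4 + 6)/(-7 + 4) = 2/(-3) = 2*(-1/3) = -2/3 ≈ -0.66667)
O = 8 (O = 4*2 = 8)
m(c, v) = -3 + c*v
h(T) = -2/3
(h(2)*m(5, O))*28 = -2*(-3 + 5*8)/3*28 = -2*(-3 + 40)/3*28 = -2/3*37*28 = -74/3*28 = -2072/3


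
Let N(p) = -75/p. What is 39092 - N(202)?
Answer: 7896659/202 ≈ 39092.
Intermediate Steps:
39092 - N(202) = 39092 - (-75)/202 = 39092 - 1*(-75/202) = 39092 + 75/202 = 7896659/202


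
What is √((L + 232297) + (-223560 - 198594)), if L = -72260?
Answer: I*√262117 ≈ 511.97*I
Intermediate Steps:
√((L + 232297) + (-223560 - 198594)) = √((-72260 + 232297) + (-223560 - 198594)) = √(160037 - 422154) = √(-262117) = I*√262117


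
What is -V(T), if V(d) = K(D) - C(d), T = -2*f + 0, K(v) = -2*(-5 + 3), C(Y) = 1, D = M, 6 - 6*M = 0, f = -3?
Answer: -3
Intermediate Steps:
M = 1 (M = 1 - 1/6*0 = 1 + 0 = 1)
D = 1
K(v) = 4 (K(v) = -2*(-2) = 4)
T = 6 (T = -2*(-3) + 0 = 6 + 0 = 6)
V(d) = 3 (V(d) = 4 - 1*1 = 4 - 1 = 3)
-V(T) = -1*3 = -3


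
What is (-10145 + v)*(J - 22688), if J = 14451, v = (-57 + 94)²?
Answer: 72287912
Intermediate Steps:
v = 1369 (v = 37² = 1369)
(-10145 + v)*(J - 22688) = (-10145 + 1369)*(14451 - 22688) = -8776*(-8237) = 72287912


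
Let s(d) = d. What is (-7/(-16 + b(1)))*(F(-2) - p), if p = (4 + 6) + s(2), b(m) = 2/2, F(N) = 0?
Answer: -28/5 ≈ -5.6000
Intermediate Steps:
b(m) = 1 (b(m) = 2*(1/2) = 1)
p = 12 (p = (4 + 6) + 2 = 10 + 2 = 12)
(-7/(-16 + b(1)))*(F(-2) - p) = (-7/(-16 + 1))*(0 - 1*12) = (-7/(-15))*(0 - 12) = -1/15*(-7)*(-12) = (7/15)*(-12) = -28/5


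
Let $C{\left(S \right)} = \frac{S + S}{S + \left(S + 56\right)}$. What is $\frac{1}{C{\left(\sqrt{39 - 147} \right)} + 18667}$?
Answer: $\frac{1040692}{19426723573} - \frac{21 i \sqrt{3}}{38853447146} \approx 5.357 \cdot 10^{-5} - 9.3616 \cdot 10^{-10} i$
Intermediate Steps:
$C{\left(S \right)} = \frac{2 S}{56 + 2 S}$ ($C{\left(S \right)} = \frac{2 S}{S + \left(56 + S\right)} = \frac{2 S}{56 + 2 S}$)
$\frac{1}{C{\left(\sqrt{39 - 147} \right)} + 18667} = \frac{1}{\frac{\sqrt{39 - 147}}{28 + \sqrt{39 - 147}} + 18667} = \frac{1}{\frac{\sqrt{-108}}{28 + \sqrt{-108}} + 18667} = \frac{1}{\frac{6 i \sqrt{3}}{28 + 6 i \sqrt{3}} + 18667} = \frac{1}{18667 + \frac{6 i \sqrt{3}}{28 + 6 i \sqrt{3}}}$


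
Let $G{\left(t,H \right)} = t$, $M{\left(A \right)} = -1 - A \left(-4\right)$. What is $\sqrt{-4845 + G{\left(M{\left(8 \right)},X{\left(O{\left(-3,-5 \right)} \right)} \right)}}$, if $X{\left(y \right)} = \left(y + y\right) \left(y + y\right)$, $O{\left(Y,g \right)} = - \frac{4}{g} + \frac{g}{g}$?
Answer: $i \sqrt{4814} \approx 69.383 i$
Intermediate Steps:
$O{\left(Y,g \right)} = 1 - \frac{4}{g}$ ($O{\left(Y,g \right)} = - \frac{4}{g} + 1 = 1 - \frac{4}{g}$)
$X{\left(y \right)} = 4 y^{2}$ ($X{\left(y \right)} = 2 y 2 y = 4 y^{2}$)
$M{\left(A \right)} = -1 + 4 A$ ($M{\left(A \right)} = -1 - - 4 A = -1 + 4 A$)
$\sqrt{-4845 + G{\left(M{\left(8 \right)},X{\left(O{\left(-3,-5 \right)} \right)} \right)}} = \sqrt{-4845 + \left(-1 + 4 \cdot 8\right)} = \sqrt{-4845 + \left(-1 + 32\right)} = \sqrt{-4845 + 31} = \sqrt{-4814} = i \sqrt{4814}$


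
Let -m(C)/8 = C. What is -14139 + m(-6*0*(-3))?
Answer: -14139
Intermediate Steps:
m(C) = -8*C
-14139 + m(-6*0*(-3)) = -14139 - 8*(-6*0)*(-3) = -14139 - 0*(-3) = -14139 - 8*0 = -14139 + 0 = -14139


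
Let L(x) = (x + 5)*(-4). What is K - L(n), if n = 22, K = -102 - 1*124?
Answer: -118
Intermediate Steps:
K = -226 (K = -102 - 124 = -226)
L(x) = -20 - 4*x (L(x) = (5 + x)*(-4) = -20 - 4*x)
K - L(n) = -226 - (-20 - 4*22) = -226 - (-20 - 88) = -226 - 1*(-108) = -226 + 108 = -118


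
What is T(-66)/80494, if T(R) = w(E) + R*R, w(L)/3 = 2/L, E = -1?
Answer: 2175/40247 ≈ 0.054041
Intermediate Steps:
w(L) = 6/L (w(L) = 3*(2/L) = 6/L)
T(R) = -6 + R² (T(R) = 6/(-1) + R*R = 6*(-1) + R² = -6 + R²)
T(-66)/80494 = (-6 + (-66)²)/80494 = (-6 + 4356)*(1/80494) = 4350*(1/80494) = 2175/40247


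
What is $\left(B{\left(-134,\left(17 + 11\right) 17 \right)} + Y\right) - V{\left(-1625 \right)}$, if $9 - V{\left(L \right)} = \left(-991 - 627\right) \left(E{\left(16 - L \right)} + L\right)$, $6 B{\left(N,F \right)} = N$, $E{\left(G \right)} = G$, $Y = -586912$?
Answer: $- \frac{1838494}{3} \approx -6.1283 \cdot 10^{5}$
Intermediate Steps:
$B{\left(N,F \right)} = \frac{N}{6}$
$V{\left(L \right)} = 25897$ ($V{\left(L \right)} = 9 - \left(-991 - 627\right) \left(\left(16 - L\right) + L\right) = 9 - \left(-1618\right) 16 = 9 - -25888 = 9 + 25888 = 25897$)
$\left(B{\left(-134,\left(17 + 11\right) 17 \right)} + Y\right) - V{\left(-1625 \right)} = \left(\frac{1}{6} \left(-134\right) - 586912\right) - 25897 = \left(- \frac{67}{3} - 586912\right) - 25897 = - \frac{1760803}{3} - 25897 = - \frac{1838494}{3}$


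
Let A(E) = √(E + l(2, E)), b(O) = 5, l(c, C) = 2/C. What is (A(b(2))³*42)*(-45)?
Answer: -30618*√15/5 ≈ -23717.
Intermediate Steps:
A(E) = √(E + 2/E)
(A(b(2))³*42)*(-45) = ((√(5 + 2/5))³*42)*(-45) = ((√(5 + 2*(⅕)))³*42)*(-45) = ((√(5 + ⅖))³*42)*(-45) = ((√(27/5))³*42)*(-45) = ((3*√15/5)³*42)*(-45) = ((81*√15/25)*42)*(-45) = (3402*√15/25)*(-45) = -30618*√15/5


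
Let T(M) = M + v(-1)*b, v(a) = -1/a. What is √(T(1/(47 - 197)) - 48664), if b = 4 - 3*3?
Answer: I*√43802106/30 ≈ 220.61*I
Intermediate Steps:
b = -5 (b = 4 - 9 = -5)
T(M) = -5 + M (T(M) = M - 1/(-1)*(-5) = M - 1*(-1)*(-5) = M + 1*(-5) = M - 5 = -5 + M)
√(T(1/(47 - 197)) - 48664) = √((-5 + 1/(47 - 197)) - 48664) = √((-5 + 1/(-150)) - 48664) = √((-5 - 1/150) - 48664) = √(-751/150 - 48664) = √(-7300351/150) = I*√43802106/30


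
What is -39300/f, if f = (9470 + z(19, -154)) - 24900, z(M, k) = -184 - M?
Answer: 13100/5211 ≈ 2.5139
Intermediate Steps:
f = -15633 (f = (9470 + (-184 - 1*19)) - 24900 = (9470 + (-184 - 19)) - 24900 = (9470 - 203) - 24900 = 9267 - 24900 = -15633)
-39300/f = -39300/(-15633) = -39300*(-1/15633) = 13100/5211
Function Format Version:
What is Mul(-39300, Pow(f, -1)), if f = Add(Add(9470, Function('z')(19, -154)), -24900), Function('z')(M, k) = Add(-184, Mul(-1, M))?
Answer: Rational(13100, 5211) ≈ 2.5139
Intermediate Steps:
f = -15633 (f = Add(Add(9470, Add(-184, Mul(-1, 19))), -24900) = Add(Add(9470, Add(-184, -19)), -24900) = Add(Add(9470, -203), -24900) = Add(9267, -24900) = -15633)
Mul(-39300, Pow(f, -1)) = Mul(-39300, Pow(-15633, -1)) = Mul(-39300, Rational(-1, 15633)) = Rational(13100, 5211)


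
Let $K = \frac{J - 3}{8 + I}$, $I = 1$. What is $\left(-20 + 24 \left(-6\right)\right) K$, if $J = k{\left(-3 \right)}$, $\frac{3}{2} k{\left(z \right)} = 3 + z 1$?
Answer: $\frac{164}{3} \approx 54.667$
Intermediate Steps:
$k{\left(z \right)} = 2 + \frac{2 z}{3}$ ($k{\left(z \right)} = \frac{2 \left(3 + z 1\right)}{3} = \frac{2 \left(3 + z\right)}{3} = 2 + \frac{2 z}{3}$)
$J = 0$ ($J = 2 + \frac{2}{3} \left(-3\right) = 2 - 2 = 0$)
$K = - \frac{1}{3}$ ($K = \frac{0 - 3}{8 + 1} = - \frac{3}{9} = \left(-3\right) \frac{1}{9} = - \frac{1}{3} \approx -0.33333$)
$\left(-20 + 24 \left(-6\right)\right) K = \left(-20 + 24 \left(-6\right)\right) \left(- \frac{1}{3}\right) = \left(-20 - 144\right) \left(- \frac{1}{3}\right) = \left(-164\right) \left(- \frac{1}{3}\right) = \frac{164}{3}$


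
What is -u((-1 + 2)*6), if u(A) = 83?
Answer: -83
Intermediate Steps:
-u((-1 + 2)*6) = -1*83 = -83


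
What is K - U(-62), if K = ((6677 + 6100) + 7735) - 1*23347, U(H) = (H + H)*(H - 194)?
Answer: -34579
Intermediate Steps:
U(H) = 2*H*(-194 + H) (U(H) = (2*H)*(-194 + H) = 2*H*(-194 + H))
K = -2835 (K = (12777 + 7735) - 23347 = 20512 - 23347 = -2835)
K - U(-62) = -2835 - 2*(-62)*(-194 - 62) = -2835 - 2*(-62)*(-256) = -2835 - 1*31744 = -2835 - 31744 = -34579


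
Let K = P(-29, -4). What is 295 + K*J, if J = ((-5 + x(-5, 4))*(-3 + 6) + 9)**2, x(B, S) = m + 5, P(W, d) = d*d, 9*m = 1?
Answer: 15199/9 ≈ 1688.8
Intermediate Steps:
m = 1/9 (m = (1/9)*1 = 1/9 ≈ 0.11111)
P(W, d) = d**2
x(B, S) = 46/9 (x(B, S) = 1/9 + 5 = 46/9)
K = 16 (K = (-4)**2 = 16)
J = 784/9 (J = ((-5 + 46/9)*(-3 + 6) + 9)**2 = ((1/9)*3 + 9)**2 = (1/3 + 9)**2 = (28/3)**2 = 784/9 ≈ 87.111)
295 + K*J = 295 + 16*(784/9) = 295 + 12544/9 = 15199/9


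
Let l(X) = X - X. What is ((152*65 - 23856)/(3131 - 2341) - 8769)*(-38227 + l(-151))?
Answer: 132676092661/395 ≈ 3.3589e+8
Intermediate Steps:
l(X) = 0
((152*65 - 23856)/(3131 - 2341) - 8769)*(-38227 + l(-151)) = ((152*65 - 23856)/(3131 - 2341) - 8769)*(-38227 + 0) = ((9880 - 23856)/790 - 8769)*(-38227) = (-13976*1/790 - 8769)*(-38227) = (-6988/395 - 8769)*(-38227) = -3470743/395*(-38227) = 132676092661/395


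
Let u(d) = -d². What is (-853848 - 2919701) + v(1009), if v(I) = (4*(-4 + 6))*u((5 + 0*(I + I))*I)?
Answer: -207389749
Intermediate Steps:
v(I) = -200*I² (v(I) = (4*(-4 + 6))*(-((5 + 0*(I + I))*I)²) = (4*2)*(-((5 + 0*(2*I))*I)²) = 8*(-((5 + 0)*I)²) = 8*(-(5*I)²) = 8*(-25*I²) = -200*I²)
(-853848 - 2919701) + v(1009) = (-853848 - 2919701) - 200*1009² = -3773549 - 200*1018081 = -3773549 - 203616200 = -207389749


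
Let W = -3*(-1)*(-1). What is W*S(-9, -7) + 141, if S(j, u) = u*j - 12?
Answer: -12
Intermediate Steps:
W = -3 (W = 3*(-1) = -3)
S(j, u) = -12 + j*u (S(j, u) = j*u - 12 = -12 + j*u)
W*S(-9, -7) + 141 = -3*(-12 - 9*(-7)) + 141 = -3*(-12 + 63) + 141 = -3*51 + 141 = -153 + 141 = -12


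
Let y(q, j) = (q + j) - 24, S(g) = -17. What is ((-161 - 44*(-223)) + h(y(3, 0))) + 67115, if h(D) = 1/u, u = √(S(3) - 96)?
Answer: 76766 - I*√113/113 ≈ 76766.0 - 0.094072*I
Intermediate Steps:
y(q, j) = -24 + j + q (y(q, j) = (j + q) - 24 = -24 + j + q)
u = I*√113 (u = √(-17 - 96) = √(-113) = I*√113 ≈ 10.63*I)
h(D) = -I*√113/113 (h(D) = 1/(I*√113) = -I*√113/113)
((-161 - 44*(-223)) + h(y(3, 0))) + 67115 = ((-161 - 44*(-223)) - I*√113/113) + 67115 = ((-161 + 9812) - I*√113/113) + 67115 = (9651 - I*√113/113) + 67115 = 76766 - I*√113/113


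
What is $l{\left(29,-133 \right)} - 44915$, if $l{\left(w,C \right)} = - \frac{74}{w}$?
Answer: $- \frac{1302609}{29} \approx -44918.0$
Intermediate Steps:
$l{\left(29,-133 \right)} - 44915 = - \frac{74}{29} - 44915 = - \frac{1302609}{29}$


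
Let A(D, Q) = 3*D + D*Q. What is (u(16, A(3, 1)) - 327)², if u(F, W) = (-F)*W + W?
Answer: 257049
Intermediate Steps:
u(F, W) = W - F*W (u(F, W) = -F*W + W = W - F*W)
(u(16, A(3, 1)) - 327)² = ((3*(3 + 1))*(1 - 1*16) - 327)² = ((3*4)*(1 - 16) - 327)² = (12*(-15) - 327)² = (-180 - 327)² = (-507)² = 257049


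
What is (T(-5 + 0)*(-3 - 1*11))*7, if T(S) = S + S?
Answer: 980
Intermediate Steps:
T(S) = 2*S
(T(-5 + 0)*(-3 - 1*11))*7 = ((2*(-5 + 0))*(-3 - 1*11))*7 = ((2*(-5))*(-3 - 11))*7 = -10*(-14)*7 = 140*7 = 980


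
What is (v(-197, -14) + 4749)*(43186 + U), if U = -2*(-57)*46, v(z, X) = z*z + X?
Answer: 2108835920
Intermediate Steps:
v(z, X) = X + z² (v(z, X) = z² + X = X + z²)
U = 5244 (U = 114*46 = 5244)
(v(-197, -14) + 4749)*(43186 + U) = ((-14 + (-197)²) + 4749)*(43186 + 5244) = ((-14 + 38809) + 4749)*48430 = (38795 + 4749)*48430 = 43544*48430 = 2108835920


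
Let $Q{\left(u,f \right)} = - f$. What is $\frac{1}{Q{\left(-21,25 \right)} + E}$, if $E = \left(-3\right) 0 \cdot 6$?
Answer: $- \frac{1}{25} \approx -0.04$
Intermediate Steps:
$E = 0$ ($E = 0 \cdot 6 = 0$)
$\frac{1}{Q{\left(-21,25 \right)} + E} = \frac{1}{\left(-1\right) 25 + 0} = \frac{1}{-25 + 0} = \frac{1}{-25} = - \frac{1}{25}$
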